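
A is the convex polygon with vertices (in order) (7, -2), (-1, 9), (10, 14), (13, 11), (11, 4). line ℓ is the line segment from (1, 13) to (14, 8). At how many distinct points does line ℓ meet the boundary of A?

2

The segment meets the boundary at (12.327,8.644), (4.683,11.583).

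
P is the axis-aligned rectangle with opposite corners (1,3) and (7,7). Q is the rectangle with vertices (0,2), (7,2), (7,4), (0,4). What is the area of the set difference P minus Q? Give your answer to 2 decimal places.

18.00

|P∩Q|: x∈[1,7], y∈[3,4] → 6·1 = 6.
|P| = 24.
|P ∖ Q| = |P| − |P∩Q| = 24 − 6 = 18.00.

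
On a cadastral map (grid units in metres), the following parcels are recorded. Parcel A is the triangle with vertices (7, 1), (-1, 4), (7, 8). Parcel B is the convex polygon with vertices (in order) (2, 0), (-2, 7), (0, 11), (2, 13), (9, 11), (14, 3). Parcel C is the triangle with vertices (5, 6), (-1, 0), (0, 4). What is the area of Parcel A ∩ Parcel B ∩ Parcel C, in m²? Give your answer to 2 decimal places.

5.01

The intersection is the polygon with vertices (-0.086,3.657), (0,4), (5,6), (1.909,2.909).
By the shoelace formula its area is 5.01.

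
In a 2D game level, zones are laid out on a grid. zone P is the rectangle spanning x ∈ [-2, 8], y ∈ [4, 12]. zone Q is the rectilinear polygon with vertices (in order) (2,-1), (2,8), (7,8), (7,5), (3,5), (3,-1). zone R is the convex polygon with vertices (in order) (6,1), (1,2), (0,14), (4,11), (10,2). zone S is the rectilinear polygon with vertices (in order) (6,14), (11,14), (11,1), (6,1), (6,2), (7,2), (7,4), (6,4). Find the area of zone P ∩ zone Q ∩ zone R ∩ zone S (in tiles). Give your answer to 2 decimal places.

The intersection is the polygon with vertices (7,6.5), (7,5), (6,5), (6,8).
By the shoelace formula its area is 2.25.

2.25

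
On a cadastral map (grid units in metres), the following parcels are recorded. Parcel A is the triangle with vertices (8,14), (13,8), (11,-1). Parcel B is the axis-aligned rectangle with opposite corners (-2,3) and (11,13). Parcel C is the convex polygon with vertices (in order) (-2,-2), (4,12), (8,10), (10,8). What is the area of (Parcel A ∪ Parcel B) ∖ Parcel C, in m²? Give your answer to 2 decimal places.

96.96

|Parcel A ∪ Parcel B| = 143.3167.
|(Parcel A ∪ Parcel B) ∩ Parcel C| = 46.3571.
|(Parcel A ∪ Parcel B) ∖ Parcel C| = 143.3167 − 46.3571 = 96.96.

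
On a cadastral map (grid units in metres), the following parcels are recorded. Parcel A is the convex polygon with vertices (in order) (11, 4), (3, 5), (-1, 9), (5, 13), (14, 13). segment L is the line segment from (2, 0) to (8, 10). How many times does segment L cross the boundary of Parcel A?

1

The segment meets the boundary at (4.86,4.767).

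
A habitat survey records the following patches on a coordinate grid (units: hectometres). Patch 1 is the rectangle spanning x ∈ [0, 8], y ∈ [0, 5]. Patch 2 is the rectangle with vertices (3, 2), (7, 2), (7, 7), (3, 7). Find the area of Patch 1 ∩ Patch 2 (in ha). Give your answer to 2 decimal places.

|Patch 1∩Patch 2|: x∈[3,7], y∈[2,5] → 4·3 = 12.

12.00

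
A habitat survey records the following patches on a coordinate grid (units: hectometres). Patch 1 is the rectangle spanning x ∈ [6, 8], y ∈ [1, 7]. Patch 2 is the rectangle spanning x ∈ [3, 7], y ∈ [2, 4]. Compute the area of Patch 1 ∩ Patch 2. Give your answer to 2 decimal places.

2.00

|Patch 1∩Patch 2|: x∈[6,7], y∈[2,4] → 1·2 = 2.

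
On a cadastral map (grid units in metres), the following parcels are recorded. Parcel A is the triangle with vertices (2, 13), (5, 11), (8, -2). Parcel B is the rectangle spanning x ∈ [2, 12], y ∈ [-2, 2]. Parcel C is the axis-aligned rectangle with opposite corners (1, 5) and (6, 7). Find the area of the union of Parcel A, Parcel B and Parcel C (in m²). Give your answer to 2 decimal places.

By inclusion–exclusion:
Individual areas: |Parcel A| = 16.5, |Parcel B| = 40, |Parcel C| = 10.
|Parcel A∩Parcel B| = 1.3538.
|Parcel A∩Parcel C| = 2.3872.
|Parcel B∩Parcel C| = 0 (no overlap).
|Parcel A∩Parcel B∩Parcel C| = 0.
|Parcel A ∪ Parcel B ∪ Parcel C| = 66.5 − 3.741 + 0 = 62.76.

62.76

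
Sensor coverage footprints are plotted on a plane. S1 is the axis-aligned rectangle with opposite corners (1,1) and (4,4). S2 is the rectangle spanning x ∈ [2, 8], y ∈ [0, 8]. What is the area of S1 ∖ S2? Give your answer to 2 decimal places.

3.00

|S1∩S2|: x∈[2,4], y∈[1,4] → 2·3 = 6.
|S1| = 9.
|S1 ∖ S2| = |S1| − |S1∩S2| = 9 − 6 = 3.00.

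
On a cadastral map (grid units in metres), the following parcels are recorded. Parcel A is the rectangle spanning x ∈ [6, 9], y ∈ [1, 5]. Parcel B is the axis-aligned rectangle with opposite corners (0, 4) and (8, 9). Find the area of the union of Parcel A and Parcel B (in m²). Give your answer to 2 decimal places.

By inclusion–exclusion:
Individual areas: |Parcel A| = 12, |Parcel B| = 40.
|Parcel A∩Parcel B|: x∈[6,8], y∈[4,5] → 2·1 = 2.
|Parcel A ∪ Parcel B| = 52 − 2 = 50.00.

50.00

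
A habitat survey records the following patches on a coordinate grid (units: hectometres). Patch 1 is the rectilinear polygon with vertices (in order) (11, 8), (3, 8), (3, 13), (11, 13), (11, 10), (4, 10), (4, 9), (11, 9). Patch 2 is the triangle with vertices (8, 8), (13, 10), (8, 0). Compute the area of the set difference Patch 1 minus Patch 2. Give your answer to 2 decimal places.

31.25

|Patch 1| = 33, |Patch 1∩Patch 2| = 1.75.
|Patch 1 ∖ Patch 2| = |Patch 1| − |Patch 1∩Patch 2| = 33 − 1.75 = 31.25.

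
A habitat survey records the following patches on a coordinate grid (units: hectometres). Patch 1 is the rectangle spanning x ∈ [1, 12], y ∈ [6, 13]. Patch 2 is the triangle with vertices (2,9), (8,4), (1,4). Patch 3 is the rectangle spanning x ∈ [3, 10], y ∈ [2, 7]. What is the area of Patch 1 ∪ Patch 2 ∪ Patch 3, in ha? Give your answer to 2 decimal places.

108.60

By inclusion–exclusion:
Individual areas: |Patch 1| = 77, |Patch 2| = 17.5, |Patch 3| = 35.
|Patch 1∩Patch 2| = 6.3.
|Patch 1∩Patch 3|: x∈[3,10], y∈[6,7] → 7·1 = 7.
|Patch 2∩Patch 3| = 9.6.
|Patch 1∩Patch 2∩Patch 3| = 2.
|Patch 1 ∪ Patch 2 ∪ Patch 3| = 129.5 − 22.9 + 2 = 108.60.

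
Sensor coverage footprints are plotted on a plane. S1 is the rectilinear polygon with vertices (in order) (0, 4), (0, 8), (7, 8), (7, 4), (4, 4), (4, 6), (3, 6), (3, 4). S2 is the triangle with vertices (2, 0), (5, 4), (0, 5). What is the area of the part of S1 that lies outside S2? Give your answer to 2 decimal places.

24.00

|S1| = 26, |S1∩S2| = 2.
|S1 ∖ S2| = |S1| − |S1∩S2| = 26 − 2 = 24.00.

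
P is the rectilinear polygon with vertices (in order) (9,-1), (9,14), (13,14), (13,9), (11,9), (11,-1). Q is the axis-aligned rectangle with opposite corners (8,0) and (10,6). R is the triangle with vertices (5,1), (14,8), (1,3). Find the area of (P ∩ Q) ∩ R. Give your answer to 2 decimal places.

The region (P ∩ Q) ∩ R is the polygon with vertices (10,6), (10,4.889), (9,4.111), (9,6).
By the shoelace formula its area is 1.50.

1.50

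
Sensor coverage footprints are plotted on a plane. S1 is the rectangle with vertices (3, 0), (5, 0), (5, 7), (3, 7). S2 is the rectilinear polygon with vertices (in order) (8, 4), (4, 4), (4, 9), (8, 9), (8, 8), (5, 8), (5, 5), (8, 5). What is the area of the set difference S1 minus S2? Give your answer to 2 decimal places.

|S1| = 14, |S1∩S2| = 3.
|S1 ∖ S2| = |S1| − |S1∩S2| = 14 − 3 = 11.00.

11.00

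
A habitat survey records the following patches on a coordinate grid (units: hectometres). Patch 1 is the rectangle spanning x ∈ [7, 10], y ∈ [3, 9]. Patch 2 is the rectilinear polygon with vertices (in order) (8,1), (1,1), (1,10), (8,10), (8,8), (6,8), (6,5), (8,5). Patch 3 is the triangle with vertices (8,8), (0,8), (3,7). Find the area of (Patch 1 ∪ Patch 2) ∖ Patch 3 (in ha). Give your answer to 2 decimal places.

|Patch 1 ∪ Patch 2| = 72.
|(Patch 1 ∪ Patch 2) ∩ Patch 3| = 3.5333.
|(Patch 1 ∪ Patch 2) ∖ Patch 3| = 72 − 3.5333 = 68.47.

68.47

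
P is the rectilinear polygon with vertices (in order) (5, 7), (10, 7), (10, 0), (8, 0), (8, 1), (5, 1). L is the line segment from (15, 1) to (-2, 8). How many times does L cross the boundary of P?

2

The segment meets the boundary at (5,5.118), (10,3.059).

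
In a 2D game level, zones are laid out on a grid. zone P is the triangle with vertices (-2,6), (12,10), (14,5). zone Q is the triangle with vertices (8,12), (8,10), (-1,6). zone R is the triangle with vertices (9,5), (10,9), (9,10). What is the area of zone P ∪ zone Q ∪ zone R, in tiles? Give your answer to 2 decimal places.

By inclusion–exclusion:
Individual areas: |zone P| = 39, |zone Q| = 9, |zone R| = 2.5.
|zone P∩zone Q| = 0.15.
|zone P∩zone R| = 2.2023.
|zone Q∩zone R| = 0.
|zone P∩zone Q∩zone R| = 0.
|zone P ∪ zone Q ∪ zone R| = 50.5 − 2.3523 + 0 = 48.15.

48.15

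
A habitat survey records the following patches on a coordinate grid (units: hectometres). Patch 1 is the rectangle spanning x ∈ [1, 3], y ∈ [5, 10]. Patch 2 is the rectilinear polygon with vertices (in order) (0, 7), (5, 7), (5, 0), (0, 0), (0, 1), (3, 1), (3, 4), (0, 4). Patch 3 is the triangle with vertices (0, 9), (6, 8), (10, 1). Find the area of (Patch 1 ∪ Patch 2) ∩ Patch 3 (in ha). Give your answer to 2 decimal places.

The region (Patch 1 ∪ Patch 2) ∩ Patch 3 is the polygon with vertices (3,7), (5,7), (5,5), (1,8.2), (1,8.833), (3,8.5).
By the shoelace formula its area is 4.93.

4.93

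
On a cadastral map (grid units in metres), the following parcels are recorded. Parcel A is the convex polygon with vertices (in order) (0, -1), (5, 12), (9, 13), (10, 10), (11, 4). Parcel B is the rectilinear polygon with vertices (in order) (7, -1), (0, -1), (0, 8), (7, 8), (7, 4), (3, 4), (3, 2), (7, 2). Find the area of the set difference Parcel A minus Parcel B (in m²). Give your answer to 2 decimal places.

|Parcel A| = 79.5, |Parcel A∩Parcel B| = 28.3231.
|Parcel A ∖ Parcel B| = |Parcel A| − |Parcel A∩Parcel B| = 79.5 − 28.3231 = 51.18.

51.18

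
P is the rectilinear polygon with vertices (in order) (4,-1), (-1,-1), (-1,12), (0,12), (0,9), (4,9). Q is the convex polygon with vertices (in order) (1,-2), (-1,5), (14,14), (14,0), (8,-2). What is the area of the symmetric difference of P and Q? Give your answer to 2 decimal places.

|P| = 53, |Q| = 159.5, |P∩Q| = 32.3571.
|P △ Q| = |P| + |Q| − 2·|P∩Q| = 53 + 159.5 − 64.7143 = 147.79.

147.79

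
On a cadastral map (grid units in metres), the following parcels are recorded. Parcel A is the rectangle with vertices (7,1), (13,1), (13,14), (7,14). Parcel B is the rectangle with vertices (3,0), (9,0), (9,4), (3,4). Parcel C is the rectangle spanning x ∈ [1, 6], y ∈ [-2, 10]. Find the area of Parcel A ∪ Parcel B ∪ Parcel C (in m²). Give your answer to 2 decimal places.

By inclusion–exclusion:
Individual areas: |Parcel A| = 78, |Parcel B| = 24, |Parcel C| = 60.
|Parcel A∩Parcel B|: x∈[7,9], y∈[1,4] → 2·3 = 6.
|Parcel A∩Parcel C| = 0 (no overlap).
|Parcel B∩Parcel C|: x∈[3,6], y∈[0,4] → 3·4 = 12.
|Parcel A∩Parcel B∩Parcel C| = 0.
|Parcel A ∪ Parcel B ∪ Parcel C| = 162 − 18 + 0 = 144.00.

144.00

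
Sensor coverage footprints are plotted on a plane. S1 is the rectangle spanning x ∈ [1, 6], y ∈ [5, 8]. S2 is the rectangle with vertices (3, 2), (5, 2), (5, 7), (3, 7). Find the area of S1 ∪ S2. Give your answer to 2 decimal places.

By inclusion–exclusion:
Individual areas: |S1| = 15, |S2| = 10.
|S1∩S2|: x∈[3,5], y∈[5,7] → 2·2 = 4.
|S1 ∪ S2| = 25 − 4 = 21.00.

21.00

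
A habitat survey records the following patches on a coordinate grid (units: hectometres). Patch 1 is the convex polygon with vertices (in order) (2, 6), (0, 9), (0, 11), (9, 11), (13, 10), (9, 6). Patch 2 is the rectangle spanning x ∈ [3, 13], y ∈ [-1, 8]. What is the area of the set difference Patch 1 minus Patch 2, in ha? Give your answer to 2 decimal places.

38.00

|Patch 1| = 52, |Patch 1∩Patch 2| = 14.
|Patch 1 ∖ Patch 2| = |Patch 1| − |Patch 1∩Patch 2| = 52 − 14 = 38.00.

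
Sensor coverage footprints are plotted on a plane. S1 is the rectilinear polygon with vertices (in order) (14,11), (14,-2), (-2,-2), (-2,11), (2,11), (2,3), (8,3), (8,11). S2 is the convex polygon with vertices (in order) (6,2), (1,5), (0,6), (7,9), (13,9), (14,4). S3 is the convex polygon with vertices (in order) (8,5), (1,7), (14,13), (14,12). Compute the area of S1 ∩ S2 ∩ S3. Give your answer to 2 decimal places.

6.87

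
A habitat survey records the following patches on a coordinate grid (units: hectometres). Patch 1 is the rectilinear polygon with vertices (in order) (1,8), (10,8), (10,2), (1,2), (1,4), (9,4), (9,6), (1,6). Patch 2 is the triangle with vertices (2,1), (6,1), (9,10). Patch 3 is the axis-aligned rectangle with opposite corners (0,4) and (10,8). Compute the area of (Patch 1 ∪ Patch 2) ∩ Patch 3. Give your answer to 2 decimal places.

24.44

|Patch 1 ∪ Patch 2| = 47.1111.
|(Patch 1 ∪ Patch 2) ∩ Patch 3| = 24.44.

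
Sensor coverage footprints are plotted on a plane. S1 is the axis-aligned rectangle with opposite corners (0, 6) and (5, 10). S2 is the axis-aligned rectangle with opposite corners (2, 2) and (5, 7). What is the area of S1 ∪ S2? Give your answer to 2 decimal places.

By inclusion–exclusion:
Individual areas: |S1| = 20, |S2| = 15.
|S1∩S2|: x∈[2,5], y∈[6,7] → 3·1 = 3.
|S1 ∪ S2| = 35 − 3 = 32.00.

32.00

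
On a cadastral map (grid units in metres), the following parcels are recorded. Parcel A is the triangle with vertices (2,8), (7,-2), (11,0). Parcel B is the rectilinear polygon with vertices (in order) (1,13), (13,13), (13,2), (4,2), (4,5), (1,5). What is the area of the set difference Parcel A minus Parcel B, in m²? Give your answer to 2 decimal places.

|Parcel A| = 25, |Parcel A∩Parcel B| = 11.
|Parcel A ∖ Parcel B| = |Parcel A| − |Parcel A∩Parcel B| = 25 − 11 = 14.00.

14.00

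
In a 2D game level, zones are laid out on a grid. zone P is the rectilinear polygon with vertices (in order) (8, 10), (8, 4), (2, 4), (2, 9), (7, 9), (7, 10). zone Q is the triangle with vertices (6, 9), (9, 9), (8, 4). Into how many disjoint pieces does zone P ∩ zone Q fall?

zone P ∩ zone Q is a single connected region.

1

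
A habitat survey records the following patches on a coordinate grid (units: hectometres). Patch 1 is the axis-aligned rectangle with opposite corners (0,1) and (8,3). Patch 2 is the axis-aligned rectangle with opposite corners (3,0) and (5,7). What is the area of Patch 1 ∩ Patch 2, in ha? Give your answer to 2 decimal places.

|Patch 1∩Patch 2|: x∈[3,5], y∈[1,3] → 2·2 = 4.

4.00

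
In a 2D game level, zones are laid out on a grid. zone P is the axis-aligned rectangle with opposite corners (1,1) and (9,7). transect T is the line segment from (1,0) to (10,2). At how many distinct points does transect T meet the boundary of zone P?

The segment meets the boundary at (9,1.778), (5.5,1).

2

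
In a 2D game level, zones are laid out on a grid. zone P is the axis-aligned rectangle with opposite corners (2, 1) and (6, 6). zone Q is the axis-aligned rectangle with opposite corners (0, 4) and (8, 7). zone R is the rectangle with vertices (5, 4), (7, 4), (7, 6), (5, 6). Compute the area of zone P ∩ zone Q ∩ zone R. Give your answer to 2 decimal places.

The intersection is the polygon with vertices (6,6), (6,4), (5,4), (5,6).
By the shoelace formula its area is 2.00.

2.00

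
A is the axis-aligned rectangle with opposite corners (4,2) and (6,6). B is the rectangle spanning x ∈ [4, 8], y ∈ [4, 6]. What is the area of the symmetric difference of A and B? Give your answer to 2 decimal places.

8.00

|A∩B|: x∈[4,6], y∈[4,6] → 2·2 = 4.
|A △ B| = |A| + |B| − 2·|A∩B| = 8 + 8 − 8 = 8.00.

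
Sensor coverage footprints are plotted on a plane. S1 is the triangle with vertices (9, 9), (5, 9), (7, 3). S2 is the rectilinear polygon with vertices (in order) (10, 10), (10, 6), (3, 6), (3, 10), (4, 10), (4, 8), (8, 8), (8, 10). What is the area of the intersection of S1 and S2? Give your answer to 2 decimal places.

The intersection is the polygon with vertices (9,9), (8,6), (6,6), (5.333,8), (8,8), (8,9).
By the shoelace formula its area is 6.17.

6.17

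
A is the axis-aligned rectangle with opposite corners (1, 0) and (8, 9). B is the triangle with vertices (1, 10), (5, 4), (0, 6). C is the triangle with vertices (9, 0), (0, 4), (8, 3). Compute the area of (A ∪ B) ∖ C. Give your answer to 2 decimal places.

|A ∪ B| = 65.5333.
|(A ∪ B) ∩ C| = 10.0625.
|(A ∪ B) ∖ C| = 65.5333 − 10.0625 = 55.47.

55.47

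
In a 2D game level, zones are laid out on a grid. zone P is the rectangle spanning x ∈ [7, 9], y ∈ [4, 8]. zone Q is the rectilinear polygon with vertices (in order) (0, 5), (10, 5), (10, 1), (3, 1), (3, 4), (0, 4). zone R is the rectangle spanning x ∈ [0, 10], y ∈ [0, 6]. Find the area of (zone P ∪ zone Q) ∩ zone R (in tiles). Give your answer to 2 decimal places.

|zone P ∪ zone Q| = 37.
|(zone P ∪ zone Q) ∩ zone R| = 33.00.

33.00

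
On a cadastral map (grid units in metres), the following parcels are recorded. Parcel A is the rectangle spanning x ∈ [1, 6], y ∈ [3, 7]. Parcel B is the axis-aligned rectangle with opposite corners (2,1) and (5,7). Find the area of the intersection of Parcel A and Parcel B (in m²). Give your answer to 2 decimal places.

12.00

|Parcel A∩Parcel B|: x∈[2,5], y∈[3,7] → 3·4 = 12.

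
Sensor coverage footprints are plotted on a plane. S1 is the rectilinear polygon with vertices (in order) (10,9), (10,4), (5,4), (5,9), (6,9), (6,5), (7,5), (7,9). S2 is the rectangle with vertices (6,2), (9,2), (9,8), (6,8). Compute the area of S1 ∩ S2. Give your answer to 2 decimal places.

9.00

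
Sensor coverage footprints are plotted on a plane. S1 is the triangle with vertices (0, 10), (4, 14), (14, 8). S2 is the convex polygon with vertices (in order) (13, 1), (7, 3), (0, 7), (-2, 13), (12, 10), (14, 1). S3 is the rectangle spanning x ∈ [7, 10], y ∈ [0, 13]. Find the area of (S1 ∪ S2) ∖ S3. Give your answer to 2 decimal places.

|S1 ∪ S2| = 113.5828.
|(S1 ∪ S2) ∩ S3| = 26.4011.
|(S1 ∪ S2) ∖ S3| = 113.5828 − 26.4011 = 87.18.

87.18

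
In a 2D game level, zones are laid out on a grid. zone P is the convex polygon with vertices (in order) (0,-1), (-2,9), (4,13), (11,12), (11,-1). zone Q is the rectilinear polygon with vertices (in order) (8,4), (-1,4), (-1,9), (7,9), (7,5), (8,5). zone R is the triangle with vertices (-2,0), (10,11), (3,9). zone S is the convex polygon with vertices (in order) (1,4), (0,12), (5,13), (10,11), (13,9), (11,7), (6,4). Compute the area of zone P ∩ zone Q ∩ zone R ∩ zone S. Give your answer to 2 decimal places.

16.65

The intersection is the polygon with vertices (7,8.25), (2.364,4), (1,4), (0.857,5.143), (3,9), (7,9).
By the shoelace formula its area is 16.65.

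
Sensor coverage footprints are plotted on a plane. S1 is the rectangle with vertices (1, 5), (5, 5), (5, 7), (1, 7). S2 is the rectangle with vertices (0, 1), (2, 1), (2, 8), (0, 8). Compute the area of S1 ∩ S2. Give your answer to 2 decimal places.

|S1∩S2|: x∈[1,2], y∈[5,7] → 1·2 = 2.

2.00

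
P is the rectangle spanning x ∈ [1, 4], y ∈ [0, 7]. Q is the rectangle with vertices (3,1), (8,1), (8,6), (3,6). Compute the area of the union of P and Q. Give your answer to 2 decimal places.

By inclusion–exclusion:
Individual areas: |P| = 21, |Q| = 25.
|P∩Q|: x∈[3,4], y∈[1,6] → 1·5 = 5.
|P ∪ Q| = 46 − 5 = 41.00.

41.00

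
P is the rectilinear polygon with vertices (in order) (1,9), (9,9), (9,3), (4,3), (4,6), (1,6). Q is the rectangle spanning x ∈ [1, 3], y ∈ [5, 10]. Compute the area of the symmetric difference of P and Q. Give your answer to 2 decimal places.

|P| = 39, |Q| = 10, |P∩Q| = 6.
|P △ Q| = |P| + |Q| − 2·|P∩Q| = 39 + 10 − 12 = 37.00.

37.00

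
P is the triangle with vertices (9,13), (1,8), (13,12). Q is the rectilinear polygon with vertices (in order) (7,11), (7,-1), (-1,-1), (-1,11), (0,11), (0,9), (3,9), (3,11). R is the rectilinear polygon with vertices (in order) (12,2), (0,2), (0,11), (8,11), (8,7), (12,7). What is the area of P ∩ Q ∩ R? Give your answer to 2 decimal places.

4.75

The intersection is the polygon with vertices (7,11), (7,10), (1,8), (2.6,9), (3,9), (3,9.25), (5.8,11).
By the shoelace formula its area is 4.75.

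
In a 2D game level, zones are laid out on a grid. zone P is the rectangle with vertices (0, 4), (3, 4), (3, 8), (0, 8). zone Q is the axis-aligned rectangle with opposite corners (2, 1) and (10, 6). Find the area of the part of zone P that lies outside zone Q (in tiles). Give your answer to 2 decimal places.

|zone P∩zone Q|: x∈[2,3], y∈[4,6] → 1·2 = 2.
|zone P| = 12.
|zone P ∖ zone Q| = |zone P| − |zone P∩zone Q| = 12 − 2 = 10.00.

10.00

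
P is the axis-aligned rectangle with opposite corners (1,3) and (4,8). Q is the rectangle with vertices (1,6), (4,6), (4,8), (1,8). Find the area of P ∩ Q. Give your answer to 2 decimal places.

6.00

|P∩Q|: x∈[1,4], y∈[6,8] → 3·2 = 6.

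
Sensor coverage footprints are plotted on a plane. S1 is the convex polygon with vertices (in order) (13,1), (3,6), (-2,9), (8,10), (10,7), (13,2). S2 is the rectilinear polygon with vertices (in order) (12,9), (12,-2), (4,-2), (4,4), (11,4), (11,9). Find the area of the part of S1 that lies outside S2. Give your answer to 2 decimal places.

46.25

|S1| = 53, |S1∩S2| = 6.75.
|S1 ∖ S2| = |S1| − |S1∩S2| = 53 − 6.75 = 46.25.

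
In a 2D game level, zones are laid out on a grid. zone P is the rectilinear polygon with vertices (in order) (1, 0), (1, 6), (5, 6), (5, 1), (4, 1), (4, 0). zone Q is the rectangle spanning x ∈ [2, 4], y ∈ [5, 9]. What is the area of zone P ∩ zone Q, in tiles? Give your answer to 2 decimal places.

The intersection is the polygon with vertices (4,6), (4,5), (2,5), (2,6).
By the shoelace formula its area is 2.00.

2.00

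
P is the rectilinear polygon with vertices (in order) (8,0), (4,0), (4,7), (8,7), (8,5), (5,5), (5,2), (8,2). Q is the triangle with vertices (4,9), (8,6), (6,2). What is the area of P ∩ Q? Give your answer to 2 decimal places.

5.37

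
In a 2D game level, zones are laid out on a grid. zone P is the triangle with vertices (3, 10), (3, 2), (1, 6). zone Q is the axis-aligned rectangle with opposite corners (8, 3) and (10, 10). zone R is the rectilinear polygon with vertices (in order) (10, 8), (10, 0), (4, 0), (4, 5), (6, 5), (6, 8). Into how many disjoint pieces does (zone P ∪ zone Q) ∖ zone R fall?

(zone P ∪ zone Q) ∖ zone R splits into 2 disjoint pieces (area 8, area 4).

2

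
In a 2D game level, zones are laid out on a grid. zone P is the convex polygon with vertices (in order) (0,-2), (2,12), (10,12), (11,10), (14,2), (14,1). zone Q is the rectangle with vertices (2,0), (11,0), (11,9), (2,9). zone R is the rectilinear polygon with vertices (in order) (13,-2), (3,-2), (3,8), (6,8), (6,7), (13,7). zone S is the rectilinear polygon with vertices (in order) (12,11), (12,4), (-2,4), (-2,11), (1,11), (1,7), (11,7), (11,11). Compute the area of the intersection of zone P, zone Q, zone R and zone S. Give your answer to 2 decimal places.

24.00

The intersection is the polygon with vertices (3,7), (6,7), (11,7), (11,4), (3,4).
By the shoelace formula its area is 24.00.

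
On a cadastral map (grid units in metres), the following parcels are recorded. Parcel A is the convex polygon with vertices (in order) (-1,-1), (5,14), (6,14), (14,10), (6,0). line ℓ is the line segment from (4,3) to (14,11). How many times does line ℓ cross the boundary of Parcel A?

1

The segment meets the boundary at (13.231,10.385).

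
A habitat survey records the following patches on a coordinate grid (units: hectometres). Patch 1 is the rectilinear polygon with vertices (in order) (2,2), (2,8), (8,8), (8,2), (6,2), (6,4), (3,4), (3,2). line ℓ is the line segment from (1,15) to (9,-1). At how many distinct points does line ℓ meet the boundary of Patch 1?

The segment meets the boundary at (7.5,2), (4.5,8).

2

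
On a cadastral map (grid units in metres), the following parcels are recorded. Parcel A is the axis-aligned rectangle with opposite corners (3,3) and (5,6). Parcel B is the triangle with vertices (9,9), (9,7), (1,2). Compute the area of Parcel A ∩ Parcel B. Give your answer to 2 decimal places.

The intersection is the polygon with vertices (5,4.5), (3,3.25), (3,3.75), (5,5.5).
By the shoelace formula its area is 1.50.

1.50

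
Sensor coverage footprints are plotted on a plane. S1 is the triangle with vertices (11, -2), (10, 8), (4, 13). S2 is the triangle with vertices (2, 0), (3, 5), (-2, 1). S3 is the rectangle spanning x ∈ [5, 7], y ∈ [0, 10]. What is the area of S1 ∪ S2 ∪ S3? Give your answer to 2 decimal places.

55.26

By inclusion–exclusion:
Individual areas: |S1| = 27.5, |S2| = 10.5, |S3| = 20.
|S1∩S2| = 0.
|S1∩S3| = 2.7429.
|S2∩S3| = 0.
|S1∩S2∩S3| = 0.
|S1 ∪ S2 ∪ S3| = 58 − 2.7429 + 0 = 55.26.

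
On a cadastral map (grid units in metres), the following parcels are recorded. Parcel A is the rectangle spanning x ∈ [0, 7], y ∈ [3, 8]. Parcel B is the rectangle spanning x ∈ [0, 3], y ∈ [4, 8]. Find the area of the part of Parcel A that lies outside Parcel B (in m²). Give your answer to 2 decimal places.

23.00

|Parcel A∩Parcel B|: x∈[0,3], y∈[4,8] → 3·4 = 12.
|Parcel A| = 35.
|Parcel A ∖ Parcel B| = |Parcel A| − |Parcel A∩Parcel B| = 35 − 12 = 23.00.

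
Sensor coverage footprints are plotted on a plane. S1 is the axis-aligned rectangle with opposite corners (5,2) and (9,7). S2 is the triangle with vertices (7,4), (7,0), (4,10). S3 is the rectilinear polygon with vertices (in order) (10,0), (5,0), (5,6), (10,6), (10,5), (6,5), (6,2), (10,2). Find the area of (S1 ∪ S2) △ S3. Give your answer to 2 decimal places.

24.32

|S1 ∪ S2| = 21.5167.
|(S1 ∪ S2) ∩ S3| = 7.6.
|(S1 ∪ S2) △ S3| = 21.5167 + 18 − 15.2 = 24.32.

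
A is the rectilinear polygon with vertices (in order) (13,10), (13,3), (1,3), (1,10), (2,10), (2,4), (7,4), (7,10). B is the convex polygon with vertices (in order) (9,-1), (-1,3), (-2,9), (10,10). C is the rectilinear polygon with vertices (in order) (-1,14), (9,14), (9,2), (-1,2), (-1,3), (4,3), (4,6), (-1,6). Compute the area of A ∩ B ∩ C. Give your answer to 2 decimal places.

19.96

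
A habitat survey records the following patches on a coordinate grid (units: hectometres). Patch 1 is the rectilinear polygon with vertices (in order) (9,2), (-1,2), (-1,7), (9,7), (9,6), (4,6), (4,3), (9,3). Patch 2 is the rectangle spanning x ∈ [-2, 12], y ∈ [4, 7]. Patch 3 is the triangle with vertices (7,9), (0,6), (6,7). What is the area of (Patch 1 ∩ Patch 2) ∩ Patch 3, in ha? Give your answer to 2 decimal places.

The region (Patch 1 ∩ Patch 2) ∩ Patch 3 is the polygon with vertices (6,7), (0,6), (2.333,7).
By the shoelace formula its area is 1.83.

1.83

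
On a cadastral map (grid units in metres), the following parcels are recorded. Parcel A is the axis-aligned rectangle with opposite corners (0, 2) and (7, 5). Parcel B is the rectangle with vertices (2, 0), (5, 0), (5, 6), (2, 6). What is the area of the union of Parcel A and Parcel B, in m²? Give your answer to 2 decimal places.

By inclusion–exclusion:
Individual areas: |Parcel A| = 21, |Parcel B| = 18.
|Parcel A∩Parcel B|: x∈[2,5], y∈[2,5] → 3·3 = 9.
|Parcel A ∪ Parcel B| = 39 − 9 = 30.00.

30.00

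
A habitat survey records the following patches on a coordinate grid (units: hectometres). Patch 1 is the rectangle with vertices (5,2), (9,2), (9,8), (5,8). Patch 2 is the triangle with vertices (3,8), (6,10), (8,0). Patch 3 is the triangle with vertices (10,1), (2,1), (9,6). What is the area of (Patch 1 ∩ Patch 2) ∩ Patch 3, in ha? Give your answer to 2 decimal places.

2.74

The region (Patch 1 ∩ Patch 2) ∩ Patch 3 is the polygon with vertices (7.6,2), (6.75,2), (5.716,3.654), (7.075,4.625).
By the shoelace formula its area is 2.74.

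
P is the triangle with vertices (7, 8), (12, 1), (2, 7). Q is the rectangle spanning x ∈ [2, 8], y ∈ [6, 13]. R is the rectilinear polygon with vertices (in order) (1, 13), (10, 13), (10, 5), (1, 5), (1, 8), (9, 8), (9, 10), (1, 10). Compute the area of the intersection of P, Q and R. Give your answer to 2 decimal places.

7.97

The intersection is the polygon with vertices (8,6), (3.667,6), (2,7), (7,8), (8,6.6).
By the shoelace formula its area is 7.97.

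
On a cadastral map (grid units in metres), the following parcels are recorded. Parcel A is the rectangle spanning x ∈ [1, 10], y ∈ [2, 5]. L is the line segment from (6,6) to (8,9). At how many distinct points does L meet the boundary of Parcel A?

0

The segment lies entirely outside Parcel A and never meets its boundary.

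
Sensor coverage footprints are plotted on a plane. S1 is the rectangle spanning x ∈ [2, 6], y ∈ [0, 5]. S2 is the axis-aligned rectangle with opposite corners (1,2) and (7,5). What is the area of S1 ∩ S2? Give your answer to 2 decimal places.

12.00

|S1∩S2|: x∈[2,6], y∈[2,5] → 4·3 = 12.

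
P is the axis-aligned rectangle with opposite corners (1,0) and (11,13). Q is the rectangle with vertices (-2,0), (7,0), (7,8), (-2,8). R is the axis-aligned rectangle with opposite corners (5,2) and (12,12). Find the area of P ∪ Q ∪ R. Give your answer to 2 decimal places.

164.00

By inclusion–exclusion:
Individual areas: |P| = 130, |Q| = 72, |R| = 70.
|P∩Q|: x∈[1,7], y∈[0,8] → 6·8 = 48.
|P∩R|: x∈[5,11], y∈[2,12] → 6·10 = 60.
|Q∩R|: x∈[5,7], y∈[2,8] → 2·6 = 12.
|P∩Q∩R| = 12.
|P ∪ Q ∪ R| = 272 − 120 + 12 = 164.00.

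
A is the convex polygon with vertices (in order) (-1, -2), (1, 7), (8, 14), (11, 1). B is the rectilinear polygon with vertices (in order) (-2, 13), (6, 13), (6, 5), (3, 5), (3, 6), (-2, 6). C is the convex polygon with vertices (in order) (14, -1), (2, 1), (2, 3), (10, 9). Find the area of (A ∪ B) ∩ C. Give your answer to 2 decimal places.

44.89

The region (A ∪ B) ∩ C is the polygon with vertices (11,1), (7.4,0.1), (2,1), (2,3), (9.279,8.459).
By the shoelace formula its area is 44.89.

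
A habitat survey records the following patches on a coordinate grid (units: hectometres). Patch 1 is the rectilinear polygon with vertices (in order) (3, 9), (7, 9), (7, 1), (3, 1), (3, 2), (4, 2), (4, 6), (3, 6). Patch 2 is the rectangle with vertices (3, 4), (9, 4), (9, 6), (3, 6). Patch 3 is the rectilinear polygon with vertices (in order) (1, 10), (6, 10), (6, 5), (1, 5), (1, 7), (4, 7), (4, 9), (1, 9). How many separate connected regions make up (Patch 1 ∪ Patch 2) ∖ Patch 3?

2

(Patch 1 ∪ Patch 2) ∖ Patch 3 splits into 2 disjoint pieces (area 22, area 2).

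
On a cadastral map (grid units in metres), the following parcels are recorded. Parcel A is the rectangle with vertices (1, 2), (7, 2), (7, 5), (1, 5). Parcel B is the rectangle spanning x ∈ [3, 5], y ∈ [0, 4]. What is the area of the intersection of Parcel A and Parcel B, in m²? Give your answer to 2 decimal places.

|Parcel A∩Parcel B|: x∈[3,5], y∈[2,4] → 2·2 = 4.

4.00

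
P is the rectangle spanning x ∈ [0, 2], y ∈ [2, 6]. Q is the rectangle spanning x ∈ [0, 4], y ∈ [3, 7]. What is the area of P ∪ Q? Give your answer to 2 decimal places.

18.00

By inclusion–exclusion:
Individual areas: |P| = 8, |Q| = 16.
|P∩Q|: x∈[0,2], y∈[3,6] → 2·3 = 6.
|P ∪ Q| = 24 − 6 = 18.00.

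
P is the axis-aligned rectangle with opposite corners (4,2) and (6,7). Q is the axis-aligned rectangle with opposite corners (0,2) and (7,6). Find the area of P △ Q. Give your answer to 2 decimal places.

22.00

|P∩Q|: x∈[4,6], y∈[2,6] → 2·4 = 8.
|P △ Q| = |P| + |Q| − 2·|P∩Q| = 10 + 28 − 16 = 22.00.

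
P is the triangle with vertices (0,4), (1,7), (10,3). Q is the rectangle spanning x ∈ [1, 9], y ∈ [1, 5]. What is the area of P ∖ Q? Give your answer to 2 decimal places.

6.22

|P| = 15.5, |P∩Q| = 9.2778.
|P ∖ Q| = |P| − |P∩Q| = 15.5 − 9.2778 = 6.22.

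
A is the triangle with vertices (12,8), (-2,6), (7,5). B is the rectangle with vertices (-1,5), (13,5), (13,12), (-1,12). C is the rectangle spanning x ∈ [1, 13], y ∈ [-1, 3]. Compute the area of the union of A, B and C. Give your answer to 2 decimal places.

By inclusion–exclusion:
Individual areas: |A| = 16, |B| = 98, |C| = 48.
|A∩B| = 15.873.
|A∩C| = 0.
|B∩C| = 0 (no overlap).
|A∩B∩C| = 0.
|A ∪ B ∪ C| = 162 − 15.873 + 0 = 146.13.

146.13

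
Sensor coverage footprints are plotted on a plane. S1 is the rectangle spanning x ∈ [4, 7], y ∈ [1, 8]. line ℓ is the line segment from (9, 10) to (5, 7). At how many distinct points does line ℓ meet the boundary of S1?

The segment meets the boundary at (6.333,8).

1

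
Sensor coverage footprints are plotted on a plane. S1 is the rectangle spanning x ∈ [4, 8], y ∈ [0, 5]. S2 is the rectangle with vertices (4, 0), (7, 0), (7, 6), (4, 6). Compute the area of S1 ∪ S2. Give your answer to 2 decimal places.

By inclusion–exclusion:
Individual areas: |S1| = 20, |S2| = 18.
|S1∩S2|: x∈[4,7], y∈[0,5] → 3·5 = 15.
|S1 ∪ S2| = 38 − 15 = 23.00.

23.00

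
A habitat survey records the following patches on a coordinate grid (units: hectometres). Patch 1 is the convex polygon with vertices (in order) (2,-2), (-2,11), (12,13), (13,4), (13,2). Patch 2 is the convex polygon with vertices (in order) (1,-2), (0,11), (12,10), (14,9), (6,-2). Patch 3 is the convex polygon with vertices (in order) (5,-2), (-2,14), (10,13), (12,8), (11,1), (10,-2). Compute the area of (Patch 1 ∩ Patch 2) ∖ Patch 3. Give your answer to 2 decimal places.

21.37

|Patch 1 ∩ Patch 2| = 114.2946.
|(Patch 1 ∩ Patch 2) ∩ Patch 3| = 92.9202.
|(Patch 1 ∩ Patch 2) ∖ Patch 3| = 114.2946 − 92.9202 = 21.37.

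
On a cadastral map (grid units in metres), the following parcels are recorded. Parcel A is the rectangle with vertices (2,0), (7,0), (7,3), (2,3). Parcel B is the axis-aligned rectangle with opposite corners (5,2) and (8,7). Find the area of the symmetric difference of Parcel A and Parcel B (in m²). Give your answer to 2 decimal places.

26.00

|Parcel A∩Parcel B|: x∈[5,7], y∈[2,3] → 2·1 = 2.
|Parcel A △ Parcel B| = |Parcel A| + |Parcel B| − 2·|Parcel A∩Parcel B| = 15 + 15 − 4 = 26.00.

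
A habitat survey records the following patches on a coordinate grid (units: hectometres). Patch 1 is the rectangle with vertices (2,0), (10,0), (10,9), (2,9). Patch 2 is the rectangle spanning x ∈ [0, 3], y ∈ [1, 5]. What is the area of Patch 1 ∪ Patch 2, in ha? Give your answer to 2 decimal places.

By inclusion–exclusion:
Individual areas: |Patch 1| = 72, |Patch 2| = 12.
|Patch 1∩Patch 2|: x∈[2,3], y∈[1,5] → 1·4 = 4.
|Patch 1 ∪ Patch 2| = 84 − 4 = 80.00.

80.00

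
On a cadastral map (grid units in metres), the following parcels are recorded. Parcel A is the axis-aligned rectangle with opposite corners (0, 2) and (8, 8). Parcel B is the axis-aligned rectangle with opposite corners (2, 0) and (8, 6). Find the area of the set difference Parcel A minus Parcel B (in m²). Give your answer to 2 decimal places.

24.00

|Parcel A∩Parcel B|: x∈[2,8], y∈[2,6] → 6·4 = 24.
|Parcel A| = 48.
|Parcel A ∖ Parcel B| = |Parcel A| − |Parcel A∩Parcel B| = 48 − 24 = 24.00.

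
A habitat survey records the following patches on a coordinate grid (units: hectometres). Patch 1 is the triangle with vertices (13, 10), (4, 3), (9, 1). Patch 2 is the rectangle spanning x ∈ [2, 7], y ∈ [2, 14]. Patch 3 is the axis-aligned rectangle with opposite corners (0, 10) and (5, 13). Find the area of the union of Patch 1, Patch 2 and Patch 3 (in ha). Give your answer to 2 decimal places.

By inclusion–exclusion:
Individual areas: |Patch 1| = 26.5, |Patch 2| = 60, |Patch 3| = 15.
|Patch 1∩Patch 2| = 5.25.
|Patch 1∩Patch 3| = 0.
|Patch 2∩Patch 3|: x∈[2,5], y∈[10,13] → 3·3 = 9.
|Patch 1∩Patch 2∩Patch 3| = 0.
|Patch 1 ∪ Patch 2 ∪ Patch 3| = 101.5 − 14.25 + 0 = 87.25.

87.25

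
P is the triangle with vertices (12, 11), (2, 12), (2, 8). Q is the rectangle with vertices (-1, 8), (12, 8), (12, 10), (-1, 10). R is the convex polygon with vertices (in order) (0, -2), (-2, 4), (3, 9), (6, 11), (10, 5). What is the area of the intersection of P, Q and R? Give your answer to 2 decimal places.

The intersection is the polygon with vertices (6.667,10), (7,9.5), (2,8), (3,9), (4.5,10).
By the shoelace formula its area is 3.92.

3.92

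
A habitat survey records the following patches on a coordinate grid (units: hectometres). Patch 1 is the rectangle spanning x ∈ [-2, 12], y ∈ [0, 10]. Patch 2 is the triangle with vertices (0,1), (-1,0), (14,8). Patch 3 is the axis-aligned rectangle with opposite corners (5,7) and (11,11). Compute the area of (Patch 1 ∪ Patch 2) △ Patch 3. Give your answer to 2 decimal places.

128.07

|Patch 1 ∪ Patch 2| = 140.0667.
|(Patch 1 ∪ Patch 2) ∩ Patch 3| = 18.
|(Patch 1 ∪ Patch 2) △ Patch 3| = 140.0667 + 24 − 36 = 128.07.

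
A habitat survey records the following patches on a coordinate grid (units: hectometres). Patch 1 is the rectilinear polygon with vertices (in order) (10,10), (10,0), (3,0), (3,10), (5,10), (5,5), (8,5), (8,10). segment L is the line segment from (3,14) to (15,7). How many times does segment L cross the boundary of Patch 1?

2

The segment meets the boundary at (10,9.917), (9.857,10).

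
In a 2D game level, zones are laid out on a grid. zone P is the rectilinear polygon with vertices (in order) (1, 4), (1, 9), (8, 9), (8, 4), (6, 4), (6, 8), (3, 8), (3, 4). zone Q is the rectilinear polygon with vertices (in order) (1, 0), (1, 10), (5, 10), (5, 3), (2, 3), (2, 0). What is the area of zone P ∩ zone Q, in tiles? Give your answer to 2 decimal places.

The intersection is the polygon with vertices (1,9), (5,9), (5,8), (3,8), (3,4), (1,4).
By the shoelace formula its area is 12.00.

12.00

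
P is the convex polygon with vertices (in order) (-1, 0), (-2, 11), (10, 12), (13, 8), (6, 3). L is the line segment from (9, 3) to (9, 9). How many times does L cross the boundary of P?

1

The segment meets the boundary at (9,5.143).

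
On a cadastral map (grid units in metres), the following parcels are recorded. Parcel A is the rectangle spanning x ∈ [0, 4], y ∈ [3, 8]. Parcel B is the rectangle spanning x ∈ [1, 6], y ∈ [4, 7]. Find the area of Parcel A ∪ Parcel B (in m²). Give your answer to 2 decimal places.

26.00

By inclusion–exclusion:
Individual areas: |Parcel A| = 20, |Parcel B| = 15.
|Parcel A∩Parcel B|: x∈[1,4], y∈[4,7] → 3·3 = 9.
|Parcel A ∪ Parcel B| = 35 − 9 = 26.00.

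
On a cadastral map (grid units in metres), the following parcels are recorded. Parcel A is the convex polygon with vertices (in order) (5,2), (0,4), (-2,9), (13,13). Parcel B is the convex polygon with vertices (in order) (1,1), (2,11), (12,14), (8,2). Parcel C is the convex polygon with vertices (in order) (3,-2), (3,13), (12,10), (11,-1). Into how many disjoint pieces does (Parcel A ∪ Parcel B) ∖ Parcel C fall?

2

(Parcel A ∪ Parcel B) ∖ Parcel C splits into 2 disjoint pieces (area 29.9174, area 12.1194).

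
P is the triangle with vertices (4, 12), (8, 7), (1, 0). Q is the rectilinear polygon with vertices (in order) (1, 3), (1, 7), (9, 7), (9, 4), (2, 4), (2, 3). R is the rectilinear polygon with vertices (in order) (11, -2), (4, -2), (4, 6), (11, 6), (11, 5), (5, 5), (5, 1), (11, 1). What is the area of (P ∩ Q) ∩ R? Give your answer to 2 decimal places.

The region (P ∩ Q) ∩ R is the polygon with vertices (4,4), (4,6), (7,6), (6,5), (5,5), (5,4).
By the shoelace formula its area is 3.50.

3.50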